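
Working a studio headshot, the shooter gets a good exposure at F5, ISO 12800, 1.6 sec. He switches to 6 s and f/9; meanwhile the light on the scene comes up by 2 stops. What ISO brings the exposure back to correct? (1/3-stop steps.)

Scene light: 2 stops brighter.
Shutter speed: 1.6 → 2 → 2.5 → 3.2 → 4 → 5 → 6 — 2 stops slower (brighter).
Aperture: f/5 → f/5.6 → f/6.3 → f/7.1 → f/8 → f/9 — 1 2/3 stops stopped down (darker).
Net so far: 2 1/3 stops brighter. ISO: 12800 → 10000 → 8000 → 6400 → 5000 → 4000 → 3200 → 2500.

ISO 2500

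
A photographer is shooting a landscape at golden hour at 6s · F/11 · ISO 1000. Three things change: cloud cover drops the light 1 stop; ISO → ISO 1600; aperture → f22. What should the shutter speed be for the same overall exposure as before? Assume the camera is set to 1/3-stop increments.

Scene light: 1 stop darker.
ISO: 1000 → 1250 → 1600 — 2/3 stop higher (brighter).
Aperture: f/11 → f/13 → f/14 → f/16 → f/18 → f/20 → f/22 — 2 stops smaller aperture (darker).
Net so far: 2 1/3 stops darker. Shutter speed: 6 → 8 → 10 → 13 → 15 → 20 → 25 → 30.

30 s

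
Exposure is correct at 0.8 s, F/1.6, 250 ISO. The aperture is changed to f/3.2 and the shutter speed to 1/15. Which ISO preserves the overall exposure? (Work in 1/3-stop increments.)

Aperture: f/1.6 → f/1.8 → f/2 → f/2.2 → f/2.5 → f/2.8 → f/3.2 — 2 stops narrower (darker).
Shutter speed: 0.8 → 0.6 → 0.5 → 0.4 → 0.3 → 1/4 → 1/5 → 1/6 → 1/8 → 1/10 → 1/13 → 1/15 — 3 2/3 stops shorter (darker).
Net change so far: 5 2/3 stops darker. Offset with the ISO: 250 → 320 → 400 → 500 → 640 → 800 → 1000 → 1250 → 1600 → 2000 → 2500 → 3200 → 4000 → 5000 → 6400 → 8000 → 10000 → 12800.

ISO 12800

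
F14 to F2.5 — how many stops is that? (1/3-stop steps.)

f/14 → f/13 → f/11 → f/10 → f/9 → f/8 → f/7.1 → f/6.3 → f/5.6 → f/5 → f/4.5 → f/4 → f/3.5 → f/3.2 → f/2.8 → f/2.5 — count the steps: 15 third-stops = 5 stops.

5 stops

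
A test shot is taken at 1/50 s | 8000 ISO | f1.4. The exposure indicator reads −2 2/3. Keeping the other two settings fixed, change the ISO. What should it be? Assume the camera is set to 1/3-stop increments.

Underexposed by 2 2/3 stops → need 2 2/3 stops brighter.
ISO: 8000 → 10000 → 12800 → 16000 → 20000 → 25600 → 32000 → 40000 → 51200.

ISO 51200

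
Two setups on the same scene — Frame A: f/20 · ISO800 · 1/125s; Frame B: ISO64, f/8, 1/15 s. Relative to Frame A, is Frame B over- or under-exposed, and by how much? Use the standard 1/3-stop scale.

Aperture: f/20 → f/18 → f/16 → f/14 → f/13 → f/11 → f/10 → f/9 → f/8 — 2 2/3 stops wider (brighter).
Shutter speed: 1/125 → 1/100 → 1/80 → 1/60 → 1/50 → 1/40 → 1/30 → 1/25 → 1/20 → 1/15 — 3 stops longer (brighter).
ISO: 800 → 640 → 500 → 400 → 320 → 250 → 200 → 160 → 125 → 100 → 80 → 64 — 3 2/3 stops dropped (darker).
Net: +2 2/3 +3 −3 2/3 = +2 stops.

2 stops brighter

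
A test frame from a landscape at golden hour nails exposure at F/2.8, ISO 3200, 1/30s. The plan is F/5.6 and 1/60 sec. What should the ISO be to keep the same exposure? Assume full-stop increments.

Aperture: f/2.8 → f/4 → f/5.6 — 2 stops narrower (darker).
Shutter speed: 1/30 → 1/60 — 1 stop shorter (darker).
Net change so far: 3 stops darker. Offset with the ISO: 3200 → 6400 → 12800 → 25600.

ISO 25600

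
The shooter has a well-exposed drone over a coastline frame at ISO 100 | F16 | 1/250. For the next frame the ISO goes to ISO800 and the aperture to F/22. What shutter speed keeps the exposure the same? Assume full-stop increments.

ISO: 100 → 200 → 400 → 800 — 3 stops higher (brighter).
Aperture: f/16 → f/22 — 1 stop narrower (darker).
Net change so far: 2 stops brighter. Offset with the shutter speed: 1/250 → 1/500 → 1/1000.

1/1000s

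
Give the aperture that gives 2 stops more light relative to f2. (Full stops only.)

Aperture: f/2 → f/1.4 → f/1.0 — 2 stops larger aperture (brighter).

f/1.0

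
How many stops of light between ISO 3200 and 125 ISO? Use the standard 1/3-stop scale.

4 2/3 stops

3200 → 2500 → 2000 → 1600 → 1250 → 1000 → 800 → 640 → 500 → 400 → 320 → 250 → 200 → 160 → 125 — count the steps: 14 third-stops = 4 2/3 stops.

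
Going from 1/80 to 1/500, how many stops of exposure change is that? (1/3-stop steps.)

2 2/3 stops

1/80 → 1/100 → 1/125 → 1/160 → 1/200 → 1/250 → 1/320 → 1/400 → 1/500 — count the steps: 8 third-stops = 2 2/3 stops.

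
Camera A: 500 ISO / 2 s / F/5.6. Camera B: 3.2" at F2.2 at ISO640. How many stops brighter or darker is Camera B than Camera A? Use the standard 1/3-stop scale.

3 2/3 stops brighter

Aperture: f/5.6 → f/5 → f/4.5 → f/4 → f/3.5 → f/3.2 → f/2.8 → f/2.5 → f/2.2 — 2 2/3 stops wider (brighter).
Shutter speed: 2 → 2.5 → 3.2 — 2/3 stop longer (brighter).
ISO: 500 → 640 — 1/3 stop raised (brighter).
Net: +2 2/3 +2/3 +1/3 = +3 2/3 stops.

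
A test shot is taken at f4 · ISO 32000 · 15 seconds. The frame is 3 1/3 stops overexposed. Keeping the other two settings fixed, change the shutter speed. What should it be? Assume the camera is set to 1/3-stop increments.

Overexposed by 3 1/3 stops → need 3 1/3 stops darker.
Shutter speed: 15 → 13 → 10 → 8 → 6 → 5 → 4 → 3.2 → 2.5 → 2 → 1.6.

1.6 s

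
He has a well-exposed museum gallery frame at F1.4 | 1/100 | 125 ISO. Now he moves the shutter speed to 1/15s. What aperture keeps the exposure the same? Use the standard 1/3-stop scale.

Shutter speed: 1/100 → 1/80 → 1/60 → 1/50 → 1/40 → 1/30 → 1/25 → 1/20 → 1/15 — 2 2/3 stops slower (brighter).
Need 2 2/3 stops darker from the aperture: f/1.4 → f/1.6 → f/1.8 → f/2 → f/2.2 → f/2.5 → f/2.8 → f/3.2 → f/3.5.

f/3.5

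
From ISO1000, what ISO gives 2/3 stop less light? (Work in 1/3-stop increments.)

ISO: 1000 → 800 → 640 — 2/3 stop dropped (darker).

ISO 640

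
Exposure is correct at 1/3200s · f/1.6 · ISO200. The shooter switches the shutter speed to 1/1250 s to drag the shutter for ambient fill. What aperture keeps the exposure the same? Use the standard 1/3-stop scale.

f/2.5

Shutter speed: 1/3200 → 1/2500 → 1/2000 → 1/1600 → 1/1250 — 1 1/3 stops longer (brighter).
Need 1 1/3 stops darker from the aperture: f/1.6 → f/1.8 → f/2 → f/2.2 → f/2.5.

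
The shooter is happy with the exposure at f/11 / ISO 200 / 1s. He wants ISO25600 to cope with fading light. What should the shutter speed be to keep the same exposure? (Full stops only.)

1/125s

ISO: 200 → 400 → 800 → 1600 → 3200 → 6400 → 12800 → 25600 — 7 stops raised (brighter).
Need 7 stops darker from the shutter speed: 1 → 1/2 → 1/4 → 1/8 → 1/15 → 1/30 → 1/60 → 1/125.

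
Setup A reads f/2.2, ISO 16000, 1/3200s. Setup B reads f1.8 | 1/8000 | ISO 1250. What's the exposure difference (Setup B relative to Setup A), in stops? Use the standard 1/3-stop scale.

4 1/3 stops darker

Aperture: f/2.2 → f/2 → f/1.8 — 2/3 stop wider (brighter).
Shutter speed: 1/3200 → 1/4000 → 1/5000 → 1/6400 → 1/8000 — 1 1/3 stops shorter (darker).
ISO: 16000 → 12800 → 10000 → 8000 → 6400 → 5000 → 4000 → 3200 → 2500 → 2000 → 1600 → 1250 — 3 2/3 stops dropped (darker).
Net: +2/3 −1 1/3 −3 2/3 = −4 1/3 stops.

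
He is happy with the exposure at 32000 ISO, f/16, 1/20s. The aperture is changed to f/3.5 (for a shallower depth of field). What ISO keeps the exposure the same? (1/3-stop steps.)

ISO 1600

Aperture: f/16 → f/14 → f/13 → f/11 → f/10 → f/9 → f/8 → f/7.1 → f/6.3 → f/5.6 → f/5 → f/4.5 → f/4 → f/3.5 — 4 1/3 stops wider (brighter).
Need 4 1/3 stops darker from the ISO: 32000 → 25600 → 20000 → 16000 → 12800 → 10000 → 8000 → 6400 → 5000 → 4000 → 3200 → 2500 → 2000 → 1600.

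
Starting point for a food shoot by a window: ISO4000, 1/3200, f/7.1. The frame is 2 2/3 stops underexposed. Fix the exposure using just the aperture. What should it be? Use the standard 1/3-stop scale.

f/2.8

Underexposed by 2 2/3 stops → need 2 2/3 stops brighter.
Aperture: f/7.1 → f/6.3 → f/5.6 → f/5 → f/4.5 → f/4 → f/3.5 → f/3.2 → f/2.8.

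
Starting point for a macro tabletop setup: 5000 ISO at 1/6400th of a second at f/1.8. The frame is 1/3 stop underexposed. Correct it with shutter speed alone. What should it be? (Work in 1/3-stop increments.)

1/5000s

Underexposed by 1/3 stop → need 1/3 stop brighter.
Shutter speed: 1/6400 → 1/5000.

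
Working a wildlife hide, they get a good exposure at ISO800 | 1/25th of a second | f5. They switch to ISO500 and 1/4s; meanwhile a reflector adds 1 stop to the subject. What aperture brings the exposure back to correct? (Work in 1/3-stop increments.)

f/14

Scene light: 1 stop brighter.
ISO: 800 → 640 → 500 — 2/3 stop dropped (darker).
Shutter speed: 1/25 → 1/20 → 1/15 → 1/13 → 1/10 → 1/8 → 1/6 → 1/5 → 1/4 — 2 2/3 stops slower (brighter).
Net so far: 3 stops brighter. Aperture: f/5 → f/5.6 → f/6.3 → f/7.1 → f/8 → f/9 → f/10 → f/11 → f/13 → f/14.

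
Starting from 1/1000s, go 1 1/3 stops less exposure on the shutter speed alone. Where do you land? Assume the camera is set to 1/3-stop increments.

1/2500s

Shutter speed: 1/1000 → 1/1250 → 1/1600 → 1/2000 → 1/2500 — 1 1/3 stops faster (darker).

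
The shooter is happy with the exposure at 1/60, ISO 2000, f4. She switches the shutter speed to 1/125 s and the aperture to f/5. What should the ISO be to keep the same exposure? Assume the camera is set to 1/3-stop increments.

Shutter speed: 1/60 → 1/80 → 1/100 → 1/125 — 1 stop shorter (darker).
Aperture: f/4 → f/4.5 → f/5 — 2/3 stop smaller aperture (darker).
Net change so far: 1 2/3 stops darker. Offset with the ISO: 2000 → 2500 → 3200 → 4000 → 5000 → 6400.

ISO 6400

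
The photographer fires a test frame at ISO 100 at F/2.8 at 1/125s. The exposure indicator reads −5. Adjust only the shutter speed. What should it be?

1/4s

Underexposed by 5 stops → need 5 stops brighter.
Shutter speed: 1/125 → 1/60 → 1/30 → 1/15 → 1/8 → 1/4.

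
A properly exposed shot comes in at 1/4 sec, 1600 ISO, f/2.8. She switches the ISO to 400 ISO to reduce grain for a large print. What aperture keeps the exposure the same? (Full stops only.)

ISO: 1600 → 800 → 400 — 2 stops lower (darker).
Need 2 stops brighter from the aperture: f/2.8 → f/2 → f/1.4.

f/1.4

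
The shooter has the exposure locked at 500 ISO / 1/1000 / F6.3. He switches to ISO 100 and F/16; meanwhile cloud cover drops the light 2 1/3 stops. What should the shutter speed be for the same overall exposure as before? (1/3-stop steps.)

Scene light: 2 1/3 stops darker.
ISO: 500 → 400 → 320 → 250 → 200 → 160 → 125 → 100 — 2 1/3 stops lower (darker).
Aperture: f/6.3 → f/7.1 → f/8 → f/9 → f/10 → f/11 → f/13 → f/14 → f/16 — 2 2/3 stops smaller aperture (darker).
Net so far: 7 1/3 stops darker. Shutter speed: 1/1000 → 1/800 → 1/640 → 1/500 → 1/400 → 1/320 → 1/250 → 1/200 → 1/160 → 1/125 → 1/100 → 1/80 → 1/60 → 1/50 → 1/40 → 1/30 → 1/25 → 1/20 → 1/15 → 1/13 → 1/10 → 1/8 → 1/6.

1/6s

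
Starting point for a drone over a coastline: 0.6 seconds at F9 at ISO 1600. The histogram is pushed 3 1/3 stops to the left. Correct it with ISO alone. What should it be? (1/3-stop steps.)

ISO 16000

Underexposed by 3 1/3 stops → need 3 1/3 stops brighter.
ISO: 1600 → 2000 → 2500 → 3200 → 4000 → 5000 → 6400 → 8000 → 10000 → 12800 → 16000.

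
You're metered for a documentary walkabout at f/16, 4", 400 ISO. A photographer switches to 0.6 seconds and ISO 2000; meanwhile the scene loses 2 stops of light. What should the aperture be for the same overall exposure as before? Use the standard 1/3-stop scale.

f/7.1

Scene light: 2 stops darker.
Shutter speed: 4 → 3.2 → 2.5 → 2 → 1.6 → 1.3 → 1 → 0.8 → 0.6 — 2 2/3 stops faster (darker).
ISO: 400 → 500 → 640 → 800 → 1000 → 1250 → 1600 → 2000 — 2 1/3 stops raised (brighter).
Net so far: 2 1/3 stops darker. Aperture: f/16 → f/14 → f/13 → f/11 → f/10 → f/9 → f/8 → f/7.1.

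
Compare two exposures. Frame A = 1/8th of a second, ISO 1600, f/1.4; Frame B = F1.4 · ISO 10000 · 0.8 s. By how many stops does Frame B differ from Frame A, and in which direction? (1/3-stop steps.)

5 1/3 stops brighter

Aperture: unchanged.
Shutter speed: 1/8 → 1/6 → 1/5 → 1/4 → 0.3 → 0.4 → 0.5 → 0.6 → 0.8 — 2 2/3 stops longer (brighter).
ISO: 1600 → 2000 → 2500 → 3200 → 4000 → 5000 → 6400 → 8000 → 10000 — 2 2/3 stops raised (brighter).
Net: +2 2/3 +2 2/3 = +5 1/3 stops.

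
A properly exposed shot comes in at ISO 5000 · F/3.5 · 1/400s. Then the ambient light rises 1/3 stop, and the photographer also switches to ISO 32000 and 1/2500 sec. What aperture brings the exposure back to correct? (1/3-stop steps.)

f/4

Scene light: 1/3 stop brighter.
ISO: 5000 → 6400 → 8000 → 10000 → 12800 → 16000 → 20000 → 25600 → 32000 — 2 2/3 stops higher (brighter).
Shutter speed: 1/400 → 1/500 → 1/640 → 1/800 → 1/1000 → 1/1250 → 1/1600 → 1/2000 → 1/2500 — 2 2/3 stops faster (darker).
Net so far: 1/3 stop brighter. Aperture: f/3.5 → f/4.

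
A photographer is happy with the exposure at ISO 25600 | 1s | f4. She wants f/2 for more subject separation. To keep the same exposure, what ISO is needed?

ISO 6400

Aperture: f/4 → f/2.8 → f/2 — 2 stops wider (brighter).
Need 2 stops darker from the ISO: 25600 → 12800 → 6400.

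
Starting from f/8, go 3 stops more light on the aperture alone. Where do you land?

Aperture: f/8 → f/5.6 → f/4 → f/2.8 — 3 stops opened up (brighter).

f/2.8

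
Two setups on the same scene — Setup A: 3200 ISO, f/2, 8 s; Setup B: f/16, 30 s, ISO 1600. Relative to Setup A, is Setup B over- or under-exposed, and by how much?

Aperture: f/2 → f/2.8 → f/4 → f/5.6 → f/8 → f/11 → f/16 — 6 stops narrower (darker).
Shutter speed: 8 → 15 → 30 — 2 stops longer (brighter).
ISO: 3200 → 1600 — 1 stop lower (darker).
Net: −6 +2 −1 = −5 stops.

5 stops darker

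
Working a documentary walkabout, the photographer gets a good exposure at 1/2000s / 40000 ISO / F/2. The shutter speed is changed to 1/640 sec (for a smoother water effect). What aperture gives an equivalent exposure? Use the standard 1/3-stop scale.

f/3.5

Shutter speed: 1/2000 → 1/1600 → 1/1250 → 1/1000 → 1/800 → 1/640 — 1 2/3 stops longer (brighter).
Need 1 2/3 stops darker from the aperture: f/2 → f/2.2 → f/2.5 → f/2.8 → f/3.2 → f/3.5.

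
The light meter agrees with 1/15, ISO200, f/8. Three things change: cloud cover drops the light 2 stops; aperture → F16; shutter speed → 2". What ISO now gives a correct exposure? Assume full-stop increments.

ISO 100

Scene light: 2 stops darker.
Aperture: f/8 → f/11 → f/16 — 2 stops narrower (darker).
Shutter speed: 1/15 → 1/8 → 1/4 → 1/2 → 1 → 2 — 5 stops longer (brighter).
Net so far: 1 stop brighter. ISO: 200 → 100.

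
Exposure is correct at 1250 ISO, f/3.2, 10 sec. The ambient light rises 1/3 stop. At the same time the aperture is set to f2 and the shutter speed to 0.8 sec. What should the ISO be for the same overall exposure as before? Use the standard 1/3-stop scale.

Scene light: 1/3 stop brighter.
Aperture: f/3.2 → f/2.8 → f/2.5 → f/2.2 → f/2 — 1 1/3 stops wider (brighter).
Shutter speed: 10 → 8 → 6 → 5 → 4 → 3.2 → 2.5 → 2 → 1.6 → 1.3 → 1 → 0.8 — 3 2/3 stops shorter (darker).
Net so far: 2 stops darker. ISO: 1250 → 1600 → 2000 → 2500 → 3200 → 4000 → 5000.

ISO 5000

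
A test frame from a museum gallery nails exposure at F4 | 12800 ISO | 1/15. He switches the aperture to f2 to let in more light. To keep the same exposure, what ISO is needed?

ISO 3200

Aperture: f/4 → f/2.8 → f/2 — 2 stops wider (brighter).
Need 2 stops darker from the ISO: 12800 → 6400 → 3200.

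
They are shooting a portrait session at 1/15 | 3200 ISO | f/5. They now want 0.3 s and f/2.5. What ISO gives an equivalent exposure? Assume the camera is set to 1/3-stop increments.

ISO 160

Shutter speed: 1/15 → 1/13 → 1/10 → 1/8 → 1/6 → 1/5 → 1/4 → 0.3 — 2 1/3 stops slower (brighter).
Aperture: f/5 → f/4.5 → f/4 → f/3.5 → f/3.2 → f/2.8 → f/2.5 — 2 stops opened up (brighter).
Net change so far: 4 1/3 stops brighter. Offset with the ISO: 3200 → 2500 → 2000 → 1600 → 1250 → 1000 → 800 → 640 → 500 → 400 → 320 → 250 → 200 → 160.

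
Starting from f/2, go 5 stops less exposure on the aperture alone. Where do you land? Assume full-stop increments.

f/11

Aperture: f/2 → f/2.8 → f/4 → f/5.6 → f/8 → f/11 — 5 stops stopped down (darker).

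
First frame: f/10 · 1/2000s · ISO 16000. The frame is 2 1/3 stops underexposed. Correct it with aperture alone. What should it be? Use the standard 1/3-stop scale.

Underexposed by 2 1/3 stops → need 2 1/3 stops brighter.
Aperture: f/10 → f/9 → f/8 → f/7.1 → f/6.3 → f/5.6 → f/5 → f/4.5.

f/4.5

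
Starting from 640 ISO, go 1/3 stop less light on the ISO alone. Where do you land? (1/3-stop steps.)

ISO: 640 → 500 — 1/3 stop lower (darker).

ISO 500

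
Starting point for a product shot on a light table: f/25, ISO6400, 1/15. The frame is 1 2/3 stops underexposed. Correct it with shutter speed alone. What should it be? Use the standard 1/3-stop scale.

1/5s

Underexposed by 1 2/3 stops → need 1 2/3 stops brighter.
Shutter speed: 1/15 → 1/13 → 1/10 → 1/8 → 1/6 → 1/5.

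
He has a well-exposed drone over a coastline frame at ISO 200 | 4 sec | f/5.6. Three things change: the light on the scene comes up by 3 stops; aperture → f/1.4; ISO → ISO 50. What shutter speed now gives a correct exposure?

1/8s

Scene light: 3 stops brighter.
Aperture: f/5.6 → f/4 → f/2.8 → f/2 → f/1.4 — 4 stops larger aperture (brighter).
ISO: 200 → 100 → 50 — 2 stops dropped (darker).
Net so far: 5 stops brighter. Shutter speed: 4 → 2 → 1 → 1/2 → 1/4 → 1/8.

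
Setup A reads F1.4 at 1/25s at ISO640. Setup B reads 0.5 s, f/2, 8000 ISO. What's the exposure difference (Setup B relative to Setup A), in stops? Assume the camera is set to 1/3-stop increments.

6 1/3 stops brighter

Aperture: f/1.4 → f/1.6 → f/1.8 → f/2 — 1 stop smaller aperture (darker).
Shutter speed: 1/25 → 1/20 → 1/15 → 1/13 → 1/10 → 1/8 → 1/6 → 1/5 → 1/4 → 0.3 → 0.4 → 0.5 — 3 2/3 stops longer (brighter).
ISO: 640 → 800 → 1000 → 1250 → 1600 → 2000 → 2500 → 3200 → 4000 → 5000 → 6400 → 8000 — 3 2/3 stops higher (brighter).
Net: −1 +3 2/3 +3 2/3 = +6 1/3 stops.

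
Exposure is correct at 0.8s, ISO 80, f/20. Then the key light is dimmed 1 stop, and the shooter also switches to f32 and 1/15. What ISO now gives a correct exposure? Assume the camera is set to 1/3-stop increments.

ISO 5000

Scene light: 1 stop darker.
Aperture: f/20 → f/22 → f/25 → f/29 → f/32 — 1 1/3 stops smaller aperture (darker).
Shutter speed: 0.8 → 0.6 → 0.5 → 0.4 → 0.3 → 1/4 → 1/5 → 1/6 → 1/8 → 1/10 → 1/13 → 1/15 — 3 2/3 stops faster (darker).
Net so far: 6 stops darker. ISO: 80 → 100 → 125 → 160 → 200 → 250 → 320 → 400 → 500 → 640 → 800 → 1000 → 1250 → 1600 → 2000 → 2500 → 3200 → 4000 → 5000.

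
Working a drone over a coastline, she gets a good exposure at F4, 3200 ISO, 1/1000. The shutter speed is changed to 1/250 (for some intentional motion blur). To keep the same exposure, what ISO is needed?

ISO 800

Shutter speed: 1/1000 → 1/500 → 1/250 — 2 stops longer (brighter).
Need 2 stops darker from the ISO: 3200 → 1600 → 800.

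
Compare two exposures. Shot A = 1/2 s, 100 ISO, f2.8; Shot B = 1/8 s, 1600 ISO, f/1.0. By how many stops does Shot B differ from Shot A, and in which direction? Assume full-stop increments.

Aperture: f/2.8 → f/2 → f/1.4 → f/1.0 — 3 stops wider (brighter).
Shutter speed: 1/2 → 1/4 → 1/8 — 2 stops faster (darker).
ISO: 100 → 200 → 400 → 800 → 1600 — 4 stops higher (brighter).
Net: +3 −2 +4 = +5 stops.

5 stops brighter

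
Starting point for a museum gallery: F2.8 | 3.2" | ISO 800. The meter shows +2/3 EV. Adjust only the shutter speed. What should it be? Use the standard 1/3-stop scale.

Overexposed by 2/3 stop → need 2/3 stop darker.
Shutter speed: 3.2 → 2.5 → 2.

2 s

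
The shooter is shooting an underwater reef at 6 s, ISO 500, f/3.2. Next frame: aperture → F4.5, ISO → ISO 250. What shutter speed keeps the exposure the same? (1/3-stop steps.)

25 s

Aperture: f/3.2 → f/3.5 → f/4 → f/4.5 — 1 stop narrower (darker).
ISO: 500 → 400 → 320 → 250 — 1 stop dropped (darker).
Net change so far: 2 stops darker. Offset with the shutter speed: 6 → 8 → 10 → 13 → 15 → 20 → 25.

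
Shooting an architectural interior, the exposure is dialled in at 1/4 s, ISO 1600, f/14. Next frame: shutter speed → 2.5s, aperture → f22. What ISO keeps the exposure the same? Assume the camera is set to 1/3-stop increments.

Shutter speed: 1/4 → 0.3 → 0.4 → 0.5 → 0.6 → 0.8 → 1 → 1.3 → 1.6 → 2 → 2.5 — 3 1/3 stops slower (brighter).
Aperture: f/14 → f/16 → f/18 → f/20 → f/22 — 1 1/3 stops smaller aperture (darker).
Net change so far: 2 stops brighter. Offset with the ISO: 1600 → 1250 → 1000 → 800 → 640 → 500 → 400.

ISO 400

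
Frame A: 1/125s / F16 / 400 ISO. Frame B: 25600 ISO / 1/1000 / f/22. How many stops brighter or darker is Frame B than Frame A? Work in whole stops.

2 stops brighter

Aperture: f/16 → f/22 — 1 stop smaller aperture (darker).
Shutter speed: 1/125 → 1/250 → 1/500 → 1/1000 — 3 stops shorter (darker).
ISO: 400 → 800 → 1600 → 3200 → 6400 → 12800 → 25600 — 6 stops raised (brighter).
Net: −1 −3 +6 = +2 stops.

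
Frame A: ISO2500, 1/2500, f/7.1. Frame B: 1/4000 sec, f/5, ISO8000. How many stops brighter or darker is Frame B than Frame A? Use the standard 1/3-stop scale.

2 stops brighter

Aperture: f/7.1 → f/6.3 → f/5.6 → f/5 — 1 stop larger aperture (brighter).
Shutter speed: 1/2500 → 1/3200 → 1/4000 — 2/3 stop shorter (darker).
ISO: 2500 → 3200 → 4000 → 5000 → 6400 → 8000 — 1 2/3 stops higher (brighter).
Net: +1 −2/3 +1 2/3 = +2 stops.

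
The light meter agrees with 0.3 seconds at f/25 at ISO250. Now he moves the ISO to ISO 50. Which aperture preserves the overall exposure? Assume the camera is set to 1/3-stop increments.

f/11

ISO: 250 → 200 → 160 → 125 → 100 → 80 → 64 → 50 — 2 1/3 stops lower (darker).
Need 2 1/3 stops brighter from the aperture: f/25 → f/22 → f/20 → f/18 → f/16 → f/14 → f/13 → f/11.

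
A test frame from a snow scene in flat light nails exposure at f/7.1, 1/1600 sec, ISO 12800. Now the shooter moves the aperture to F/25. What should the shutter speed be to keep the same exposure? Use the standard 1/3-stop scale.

Aperture: f/7.1 → f/8 → f/9 → f/10 → f/11 → f/13 → f/14 → f/16 → f/18 → f/20 → f/22 → f/25 — 3 2/3 stops stopped down (darker).
Need 3 2/3 stops brighter from the shutter speed: 1/1600 → 1/1250 → 1/1000 → 1/800 → 1/640 → 1/500 → 1/400 → 1/320 → 1/250 → 1/200 → 1/160 → 1/125.

1/125s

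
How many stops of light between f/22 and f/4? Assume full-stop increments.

5 stops

f/22 → f/16 → f/11 → f/8 → f/5.6 → f/4 — count the steps: 5 stops.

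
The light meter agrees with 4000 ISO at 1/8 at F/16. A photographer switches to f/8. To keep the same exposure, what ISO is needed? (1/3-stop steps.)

Aperture: f/16 → f/14 → f/13 → f/11 → f/10 → f/9 → f/8 — 2 stops opened up (brighter).
Need 2 stops darker from the ISO: 4000 → 3200 → 2500 → 2000 → 1600 → 1250 → 1000.

ISO 1000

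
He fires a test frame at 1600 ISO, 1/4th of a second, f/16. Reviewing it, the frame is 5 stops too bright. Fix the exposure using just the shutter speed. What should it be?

1/125s

Overexposed by 5 stops → need 5 stops darker.
Shutter speed: 1/4 → 1/8 → 1/15 → 1/30 → 1/60 → 1/125.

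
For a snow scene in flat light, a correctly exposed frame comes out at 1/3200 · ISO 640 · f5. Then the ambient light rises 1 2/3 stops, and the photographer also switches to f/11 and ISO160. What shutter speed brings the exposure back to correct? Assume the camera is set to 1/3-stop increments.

1/500s

Scene light: 1 2/3 stops brighter.
Aperture: f/5 → f/5.6 → f/6.3 → f/7.1 → f/8 → f/9 → f/10 → f/11 — 2 1/3 stops narrower (darker).
ISO: 640 → 500 → 400 → 320 → 250 → 200 → 160 — 2 stops dropped (darker).
Net so far: 2 2/3 stops darker. Shutter speed: 1/3200 → 1/2500 → 1/2000 → 1/1600 → 1/1250 → 1/1000 → 1/800 → 1/640 → 1/500.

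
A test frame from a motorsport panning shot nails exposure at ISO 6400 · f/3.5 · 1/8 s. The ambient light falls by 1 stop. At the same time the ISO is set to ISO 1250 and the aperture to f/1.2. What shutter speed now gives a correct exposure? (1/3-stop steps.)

1/6s

Scene light: 1 stop darker.
ISO: 6400 → 5000 → 4000 → 3200 → 2500 → 2000 → 1600 → 1250 — 2 1/3 stops dropped (darker).
Aperture: f/3.5 → f/3.2 → f/2.8 → f/2.5 → f/2.2 → f/2 → f/1.8 → f/1.6 → f/1.4 → f/1.2 — 3 stops opened up (brighter).
Net so far: 1/3 stop darker. Shutter speed: 1/8 → 1/6.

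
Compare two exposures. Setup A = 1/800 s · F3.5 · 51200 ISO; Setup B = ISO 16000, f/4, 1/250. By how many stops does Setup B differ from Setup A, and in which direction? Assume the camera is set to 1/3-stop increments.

Aperture: f/3.5 → f/4 — 1/3 stop smaller aperture (darker).
Shutter speed: 1/800 → 1/640 → 1/500 → 1/400 → 1/320 → 1/250 — 1 2/3 stops longer (brighter).
ISO: 51200 → 40000 → 32000 → 25600 → 20000 → 16000 — 1 2/3 stops dropped (darker).
Net: −1/3 +1 2/3 −1 2/3 = −1/3 stops.

1/3 stop darker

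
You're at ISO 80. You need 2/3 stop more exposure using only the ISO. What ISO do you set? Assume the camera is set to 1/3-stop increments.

ISO 125

ISO: 80 → 100 → 125 — 2/3 stop raised (brighter).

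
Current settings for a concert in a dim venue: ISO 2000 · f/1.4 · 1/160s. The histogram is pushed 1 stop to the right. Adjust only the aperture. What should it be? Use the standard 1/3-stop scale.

f/2

Overexposed by 1 stop → need 1 stop darker.
Aperture: f/1.4 → f/1.6 → f/1.8 → f/2.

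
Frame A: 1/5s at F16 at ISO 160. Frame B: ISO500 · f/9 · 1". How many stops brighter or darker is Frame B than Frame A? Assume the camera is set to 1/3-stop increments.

Aperture: f/16 → f/14 → f/13 → f/11 → f/10 → f/9 — 1 2/3 stops larger aperture (brighter).
Shutter speed: 1/5 → 1/4 → 0.3 → 0.4 → 0.5 → 0.6 → 0.8 → 1 — 2 1/3 stops longer (brighter).
ISO: 160 → 200 → 250 → 320 → 400 → 500 — 1 2/3 stops raised (brighter).
Net: +1 2/3 +2 1/3 +1 2/3 = +5 2/3 stops.

5 2/3 stops brighter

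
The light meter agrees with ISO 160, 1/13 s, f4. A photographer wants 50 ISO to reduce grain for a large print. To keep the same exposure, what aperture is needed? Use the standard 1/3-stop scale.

ISO: 160 → 125 → 100 → 80 → 64 → 50 — 1 2/3 stops lower (darker).
Need 1 2/3 stops brighter from the aperture: f/4 → f/3.5 → f/3.2 → f/2.8 → f/2.5 → f/2.2.

f/2.2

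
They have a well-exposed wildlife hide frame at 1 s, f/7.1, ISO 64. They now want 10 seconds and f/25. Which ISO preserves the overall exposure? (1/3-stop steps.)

ISO 80

Shutter speed: 1 → 1.3 → 1.6 → 2 → 2.5 → 3.2 → 4 → 5 → 6 → 8 → 10 — 3 1/3 stops slower (brighter).
Aperture: f/7.1 → f/8 → f/9 → f/10 → f/11 → f/13 → f/14 → f/16 → f/18 → f/20 → f/22 → f/25 — 3 2/3 stops narrower (darker).
Net change so far: 1/3 stop darker. Offset with the ISO: 64 → 80.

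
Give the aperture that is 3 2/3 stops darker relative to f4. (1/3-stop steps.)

f/14

Aperture: f/4 → f/4.5 → f/5 → f/5.6 → f/6.3 → f/7.1 → f/8 → f/9 → f/10 → f/11 → f/13 → f/14 — 3 2/3 stops narrower (darker).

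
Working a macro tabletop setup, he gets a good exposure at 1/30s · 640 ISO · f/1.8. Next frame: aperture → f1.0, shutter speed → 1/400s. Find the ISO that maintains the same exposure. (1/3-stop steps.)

Aperture: f/1.8 → f/1.6 → f/1.4 → f/1.2 → f/1.1 → f/1.0 — 1 2/3 stops opened up (brighter).
Shutter speed: 1/30 → 1/40 → 1/50 → 1/60 → 1/80 → 1/100 → 1/125 → 1/160 → 1/200 → 1/250 → 1/320 → 1/400 — 3 2/3 stops faster (darker).
Net change so far: 2 stops darker. Offset with the ISO: 640 → 800 → 1000 → 1250 → 1600 → 2000 → 2500.

ISO 2500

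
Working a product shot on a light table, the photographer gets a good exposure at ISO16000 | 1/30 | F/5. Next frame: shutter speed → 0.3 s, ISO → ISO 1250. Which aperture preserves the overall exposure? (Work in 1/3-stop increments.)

f/4.5

Shutter speed: 1/30 → 1/25 → 1/20 → 1/15 → 1/13 → 1/10 → 1/8 → 1/6 → 1/5 → 1/4 → 0.3 — 3 1/3 stops longer (brighter).
ISO: 16000 → 12800 → 10000 → 8000 → 6400 → 5000 → 4000 → 3200 → 2500 → 2000 → 1600 → 1250 — 3 2/3 stops lower (darker).
Net change so far: 1/3 stop darker. Offset with the aperture: f/5 → f/4.5.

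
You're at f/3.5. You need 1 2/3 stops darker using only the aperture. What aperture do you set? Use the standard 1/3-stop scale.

Aperture: f/3.5 → f/4 → f/4.5 → f/5 → f/5.6 → f/6.3 — 1 2/3 stops narrower (darker).

f/6.3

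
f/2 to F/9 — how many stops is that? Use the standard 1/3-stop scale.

4 1/3 stops

f/2 → f/2.2 → f/2.5 → f/2.8 → f/3.2 → f/3.5 → f/4 → f/4.5 → f/5 → f/5.6 → f/6.3 → f/7.1 → f/8 → f/9 — count the steps: 13 third-stops = 4 1/3 stops.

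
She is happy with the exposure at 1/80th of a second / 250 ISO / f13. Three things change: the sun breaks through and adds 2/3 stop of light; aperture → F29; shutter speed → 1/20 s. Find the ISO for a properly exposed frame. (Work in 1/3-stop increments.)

Scene light: 2/3 stop brighter.
Aperture: f/13 → f/14 → f/16 → f/18 → f/20 → f/22 → f/25 → f/29 — 2 1/3 stops narrower (darker).
Shutter speed: 1/80 → 1/60 → 1/50 → 1/40 → 1/30 → 1/25 → 1/20 — 2 stops longer (brighter).
Net so far: 1/3 stop brighter. ISO: 250 → 200.

ISO 200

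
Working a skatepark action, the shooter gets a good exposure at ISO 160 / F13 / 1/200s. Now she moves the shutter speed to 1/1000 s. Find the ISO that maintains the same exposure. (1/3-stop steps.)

Shutter speed: 1/200 → 1/250 → 1/320 → 1/400 → 1/500 → 1/640 → 1/800 → 1/1000 — 2 1/3 stops faster (darker).
Need 2 1/3 stops brighter from the ISO: 160 → 200 → 250 → 320 → 400 → 500 → 640 → 800.

ISO 800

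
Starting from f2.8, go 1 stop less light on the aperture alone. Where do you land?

Aperture: f/2.8 → f/4 — 1 stop stopped down (darker).

f/4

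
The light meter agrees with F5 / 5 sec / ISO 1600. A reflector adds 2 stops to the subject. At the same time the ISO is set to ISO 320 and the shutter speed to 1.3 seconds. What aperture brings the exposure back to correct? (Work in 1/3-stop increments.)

f/2.2

Scene light: 2 stops brighter.
ISO: 1600 → 1250 → 1000 → 800 → 640 → 500 → 400 → 320 — 2 1/3 stops dropped (darker).
Shutter speed: 5 → 4 → 3.2 → 2.5 → 2 → 1.6 → 1.3 — 2 stops faster (darker).
Net so far: 2 1/3 stops darker. Aperture: f/5 → f/4.5 → f/4 → f/3.5 → f/3.2 → f/2.8 → f/2.5 → f/2.2.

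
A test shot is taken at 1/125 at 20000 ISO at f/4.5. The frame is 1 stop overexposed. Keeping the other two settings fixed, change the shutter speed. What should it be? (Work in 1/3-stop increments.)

Overexposed by 1 stop → need 1 stop darker.
Shutter speed: 1/125 → 1/160 → 1/200 → 1/250.

1/250s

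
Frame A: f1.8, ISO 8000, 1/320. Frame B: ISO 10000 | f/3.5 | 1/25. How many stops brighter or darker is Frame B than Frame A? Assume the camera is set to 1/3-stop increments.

Aperture: f/1.8 → f/2 → f/2.2 → f/2.5 → f/2.8 → f/3.2 → f/3.5 — 2 stops narrower (darker).
Shutter speed: 1/320 → 1/250 → 1/200 → 1/160 → 1/125 → 1/100 → 1/80 → 1/60 → 1/50 → 1/40 → 1/30 → 1/25 — 3 2/3 stops longer (brighter).
ISO: 8000 → 10000 — 1/3 stop raised (brighter).
Net: −2 +3 2/3 +1/3 = +2 stops.

2 stops brighter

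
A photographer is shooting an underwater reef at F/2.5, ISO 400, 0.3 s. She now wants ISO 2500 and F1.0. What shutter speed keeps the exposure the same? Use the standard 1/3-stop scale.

1/125s

ISO: 400 → 500 → 640 → 800 → 1000 → 1250 → 1600 → 2000 → 2500 — 2 2/3 stops raised (brighter).
Aperture: f/2.5 → f/2.2 → f/2 → f/1.8 → f/1.6 → f/1.4 → f/1.2 → f/1.1 → f/1.0 — 2 2/3 stops larger aperture (brighter).
Net change so far: 5 1/3 stops brighter. Offset with the shutter speed: 0.3 → 1/4 → 1/5 → 1/6 → 1/8 → 1/10 → 1/13 → 1/15 → 1/20 → 1/25 → 1/30 → 1/40 → 1/50 → 1/60 → 1/80 → 1/100 → 1/125.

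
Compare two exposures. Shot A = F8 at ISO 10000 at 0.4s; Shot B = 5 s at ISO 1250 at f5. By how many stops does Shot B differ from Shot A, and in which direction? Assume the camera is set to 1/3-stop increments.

2 stops brighter

Aperture: f/8 → f/7.1 → f/6.3 → f/5.6 → f/5 — 1 1/3 stops larger aperture (brighter).
Shutter speed: 0.4 → 0.5 → 0.6 → 0.8 → 1 → 1.3 → 1.6 → 2 → 2.5 → 3.2 → 4 → 5 — 3 2/3 stops slower (brighter).
ISO: 10000 → 8000 → 6400 → 5000 → 4000 → 3200 → 2500 → 2000 → 1600 → 1250 — 3 stops dropped (darker).
Net: +1 1/3 +3 2/3 −3 = +2 stops.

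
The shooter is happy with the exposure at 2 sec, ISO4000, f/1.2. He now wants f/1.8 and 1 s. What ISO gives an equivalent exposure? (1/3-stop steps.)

Aperture: f/1.2 → f/1.4 → f/1.6 → f/1.8 — 1 stop narrower (darker).
Shutter speed: 2 → 1.6 → 1.3 → 1 — 1 stop faster (darker).
Net change so far: 2 stops darker. Offset with the ISO: 4000 → 5000 → 6400 → 8000 → 10000 → 12800 → 16000.

ISO 16000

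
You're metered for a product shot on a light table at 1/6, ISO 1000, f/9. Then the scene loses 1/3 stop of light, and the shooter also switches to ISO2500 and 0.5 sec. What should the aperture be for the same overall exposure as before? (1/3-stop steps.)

f/22

Scene light: 1/3 stop darker.
ISO: 1000 → 1250 → 1600 → 2000 → 2500 — 1 1/3 stops higher (brighter).
Shutter speed: 1/6 → 1/5 → 1/4 → 0.3 → 0.4 → 0.5 — 1 2/3 stops slower (brighter).
Net so far: 2 2/3 stops brighter. Aperture: f/9 → f/10 → f/11 → f/13 → f/14 → f/16 → f/18 → f/20 → f/22.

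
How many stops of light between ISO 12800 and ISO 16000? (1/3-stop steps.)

12800 → 16000 — count the steps: 1 third-stops = 1/3 stop.

1/3 stop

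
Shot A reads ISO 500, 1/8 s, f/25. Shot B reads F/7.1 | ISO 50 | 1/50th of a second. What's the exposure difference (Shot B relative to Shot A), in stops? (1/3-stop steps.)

2 1/3 stops darker

Aperture: f/25 → f/22 → f/20 → f/18 → f/16 → f/14 → f/13 → f/11 → f/10 → f/9 → f/8 → f/7.1 — 3 2/3 stops opened up (brighter).
Shutter speed: 1/8 → 1/10 → 1/13 → 1/15 → 1/20 → 1/25 → 1/30 → 1/40 → 1/50 — 2 2/3 stops shorter (darker).
ISO: 500 → 400 → 320 → 250 → 200 → 160 → 125 → 100 → 80 → 64 → 50 — 3 1/3 stops dropped (darker).
Net: +3 2/3 −2 2/3 −3 1/3 = −2 1/3 stops.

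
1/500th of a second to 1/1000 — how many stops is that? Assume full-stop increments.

1 stop

1/500 → 1/1000 — count the steps: 1 stop.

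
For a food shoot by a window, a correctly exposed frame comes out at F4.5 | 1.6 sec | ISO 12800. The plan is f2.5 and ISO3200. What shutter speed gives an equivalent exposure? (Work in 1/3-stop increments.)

2 s

Aperture: f/4.5 → f/4 → f/3.5 → f/3.2 → f/2.8 → f/2.5 — 1 2/3 stops wider (brighter).
ISO: 12800 → 10000 → 8000 → 6400 → 5000 → 4000 → 3200 — 2 stops dropped (darker).
Net change so far: 1/3 stop darker. Offset with the shutter speed: 1.6 → 2.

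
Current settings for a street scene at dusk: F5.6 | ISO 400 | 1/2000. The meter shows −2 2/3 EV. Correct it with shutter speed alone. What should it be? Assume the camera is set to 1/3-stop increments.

Underexposed by 2 2/3 stops → need 2 2/3 stops brighter.
Shutter speed: 1/2000 → 1/1600 → 1/1250 → 1/1000 → 1/800 → 1/640 → 1/500 → 1/400 → 1/320.

1/320s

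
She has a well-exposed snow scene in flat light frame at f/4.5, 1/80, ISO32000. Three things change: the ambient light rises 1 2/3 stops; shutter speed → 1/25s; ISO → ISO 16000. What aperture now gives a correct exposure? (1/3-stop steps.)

f/10

Scene light: 1 2/3 stops brighter.
Shutter speed: 1/80 → 1/60 → 1/50 → 1/40 → 1/30 → 1/25 — 1 2/3 stops longer (brighter).
ISO: 32000 → 25600 → 20000 → 16000 — 1 stop lower (darker).
Net so far: 2 1/3 stops brighter. Aperture: f/4.5 → f/5 → f/5.6 → f/6.3 → f/7.1 → f/8 → f/9 → f/10.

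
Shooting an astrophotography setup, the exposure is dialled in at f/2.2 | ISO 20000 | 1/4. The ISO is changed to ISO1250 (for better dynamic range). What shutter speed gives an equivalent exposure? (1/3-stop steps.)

4 s

ISO: 20000 → 16000 → 12800 → 10000 → 8000 → 6400 → 5000 → 4000 → 3200 → 2500 → 2000 → 1600 → 1250 — 4 stops lower (darker).
Need 4 stops brighter from the shutter speed: 1/4 → 0.3 → 0.4 → 0.5 → 0.6 → 0.8 → 1 → 1.3 → 1.6 → 2 → 2.5 → 3.2 → 4.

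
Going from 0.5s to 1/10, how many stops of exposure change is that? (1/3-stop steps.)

0.5 → 0.4 → 0.3 → 1/4 → 1/5 → 1/6 → 1/8 → 1/10 — count the steps: 7 third-stops = 2 1/3 stops.

2 1/3 stops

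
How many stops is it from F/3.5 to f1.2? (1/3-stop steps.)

3 stops

f/3.5 → f/3.2 → f/2.8 → f/2.5 → f/2.2 → f/2 → f/1.8 → f/1.6 → f/1.4 → f/1.2 — count the steps: 9 third-stops = 3 stops.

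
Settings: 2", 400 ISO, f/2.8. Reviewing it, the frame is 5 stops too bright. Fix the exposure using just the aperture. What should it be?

f/16

Overexposed by 5 stops → need 5 stops darker.
Aperture: f/2.8 → f/4 → f/5.6 → f/8 → f/11 → f/16.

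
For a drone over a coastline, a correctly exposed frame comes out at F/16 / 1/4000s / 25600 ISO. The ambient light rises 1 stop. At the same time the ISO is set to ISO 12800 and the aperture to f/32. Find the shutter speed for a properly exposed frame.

Scene light: 1 stop brighter.
ISO: 25600 → 12800 — 1 stop dropped (darker).
Aperture: f/16 → f/22 → f/32 — 2 stops stopped down (darker).
Net so far: 2 stops darker. Shutter speed: 1/4000 → 1/2000 → 1/1000.

1/1000s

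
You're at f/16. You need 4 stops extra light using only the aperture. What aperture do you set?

Aperture: f/16 → f/11 → f/8 → f/5.6 → f/4 — 4 stops opened up (brighter).

f/4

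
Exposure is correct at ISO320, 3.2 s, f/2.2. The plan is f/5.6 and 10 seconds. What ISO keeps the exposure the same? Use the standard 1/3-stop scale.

ISO 640

Aperture: f/2.2 → f/2.5 → f/2.8 → f/3.2 → f/3.5 → f/4 → f/4.5 → f/5 → f/5.6 — 2 2/3 stops narrower (darker).
Shutter speed: 3.2 → 4 → 5 → 6 → 8 → 10 — 1 2/3 stops longer (brighter).
Net change so far: 1 stop darker. Offset with the ISO: 320 → 400 → 500 → 640.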